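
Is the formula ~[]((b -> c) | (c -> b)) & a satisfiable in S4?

Unsatisfiable

1. ~[]((b -> c) | (c -> b)) & a, 0
2. ~[]((b -> c) | (c -> b)), 0   [&-rule on 1]
3. a, 0   [&-rule on 1]
4. ~((b -> c) | (c -> b)), 1   [~[]-rule on 2: fresh world 1, 0R1]
5. ~(b -> c), 1   [~|-rule on 4]
6. ~(c -> b), 1   [~|-rule on 4]
7. b, 1   [~->-rule on 5]
8. ~c, 1   [~->-rule on 5]
9. c, 1   [~->-rule on 6]
10. ~b, 1   [~->-rule on 6]
Accessibility: 0R0, 0R1, 1R1
Branch closes: c and ~c both at 1.
(One branch shown.) All branches close.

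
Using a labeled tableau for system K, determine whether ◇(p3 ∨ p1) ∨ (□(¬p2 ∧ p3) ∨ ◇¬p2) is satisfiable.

1. ◇(p3 ∨ p1) ∨ (□(¬p2 ∧ p3) ∨ ◇¬p2), 0
2. □(¬p2 ∧ p3) ∨ ◇¬p2, 0   [∨-rule on 1 (branches; this branch)]
3. ◇¬p2, 0   [∨-rule on 2 (branches; this branch)]
4. ¬p2, 1   [◇-rule on 3: fresh world 1, 0R1]
Accessibility: 0R1

Satisfiable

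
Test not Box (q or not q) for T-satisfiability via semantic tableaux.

1. not Box (q or not q), u
2. not (q or not q), v   [neg-Box-rule on 1: fresh world v, uRv]
3. not q, v   [neg-or-rule on 2]
4. q, v   [neg-or-rule on 2]
Accessibility: uRu, uRv, vRv
Branch closes: q and not q both at v.
Every branch closes; the branch above is one of them.

Unsatisfiable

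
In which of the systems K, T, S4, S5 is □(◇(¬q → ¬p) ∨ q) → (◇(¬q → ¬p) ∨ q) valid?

K-tableau for the negation ¬(□(◇(¬q → ¬p) ∨ q) → (◇(¬q → ¬p) ∨ q)):
1. ¬(□(◇(¬q → ¬p) ∨ q) → (◇(¬q → ¬p) ∨ q)), w0
2. □(◇(¬q → ¬p) ∨ q), w0   [¬→-rule on 1]
3. ¬(◇(¬q → ¬p) ∨ q), w0   [¬→-rule on 1]
4. ¬◇(¬q → ¬p), w0   [¬∨-rule on 3]
5. ¬q, w0   [¬∨-rule on 3]
Complete open branch: countermodel on a K-frame, so not valid in K.
T-tableau for the negation ¬(□(◇(¬q → ¬p) ∨ q) → (◇(¬q → ¬p) ∨ q)):
1. ¬(□(◇(¬q → ¬p) ∨ q) → (◇(¬q → ¬p) ∨ q)), w0
2. □(◇(¬q → ¬p) ∨ q), w0   [¬→-rule on 1]
3. ¬(◇(¬q → ¬p) ∨ q), w0   [¬→-rule on 1]
4. ¬◇(¬q → ¬p), w0   [¬∨-rule on 3]
5. ¬q, w0   [¬∨-rule on 3]
6. ◇(¬q → ¬p) ∨ q, w0   [□-rule on 2 via w0Rw0]
7. ¬(¬q → ¬p), w0   [¬◇-rule on 4 via w0Rw0]
8. p, w0   [¬→-rule on 7]
9. ◇(¬q → ¬p), w0   [∨-rule on 6 (branches; this branch)]
10. ¬q → ¬p, w1   [◇-rule on 9: fresh world w1, w0Rw1]
11. ◇(¬q → ¬p) ∨ q, w1   [□-rule on 2 via w0Rw1]
12. ¬(¬q → ¬p), w1   [¬◇-rule on 4 via w0Rw1]
13. ¬q, w1   [¬→-rule on 12]
14. p, w1   [¬→-rule on 12]
15. ¬p, w1   [→-rule on 10 (branches; this branch)]
Accessibility: w0Rw0, w0Rw1, w1Rw1
Branch closes: p and ¬p both at w1.
Every branch closes (one shown): valid in T, hence also in S4, S5 (every theorem of T is a theorem of S4 and S5).

T, S4, S5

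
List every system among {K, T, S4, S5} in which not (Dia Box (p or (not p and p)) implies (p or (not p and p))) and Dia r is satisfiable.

K, T, S4

S4-tableau for the formula:
1. not (Dia Box (p or (not p and p)) implies (p or (not p and p))) and Dia r, w0
2. not (Dia Box (p or (not p and p)) implies (p or (not p and p))), w0   [and-rule on 1]
3. Dia r, w0   [and-rule on 1]
4. Dia Box (p or (not p and p)), w0   [neg-implies-rule on 2]
5. not (p or (not p and p)), w0   [neg-implies-rule on 2]
6. not p, w0   [neg-or-rule on 5]
7. not (not p and p), w0   [neg-or-rule on 5]
8. r, w1   [Dia-rule on 3: fresh world w1, w0Rw1]
9. Box (p or (not p and p)), w2   [Dia-rule on 4: fresh world w2, w0Rw2]
10. p or (not p and p), w2   [Box-rule on 9 via w2Rw2]
11. p, w2   [or-rule on 10 (branches; this branch)]
Accessibility: w0Rw0, w0Rw1, w0Rw2, w1Rw1, w2Rw2
Complete open branch: satisfiable in S4, hence also in K, T (this S4-model is also a K-model and a T-model).
S5-tableau for the formula:
1. not (Dia Box (p or (not p and p)) implies (p or (not p and p))) and Dia r, w0
2. not (Dia Box (p or (not p and p)) implies (p or (not p and p))), w0   [and-rule on 1]
3. Dia r, w0   [and-rule on 1]
4. Dia Box (p or (not p and p)), w0   [neg-implies-rule on 2]
5. not (p or (not p and p)), w0   [neg-implies-rule on 2]
6. not p, w0   [neg-or-rule on 5]
7. not (not p and p), w0   [neg-or-rule on 5]
8. r, w1   [Dia-rule on 3: fresh world w1, w0Rw1]
9. Box (p or (not p and p)), w2   [Dia-rule on 4: fresh world w2, w0Rw2]
10. p or (not p and p), w0   [Box-rule on 9 via w2Rw0]
11. p or (not p and p), w1   [Box-rule on 9 via w2Rw1]
12. p or (not p and p), w2   [Box-rule on 9 via w2Rw2]
13. not p and p, w0   [or-rule on 10 (branches; this branch)]
14. p, w0   [and-rule on 13]
Accessibility: w0Rw0, w0Rw1, w0Rw2, w1Rw0, w1Rw1, w1Rw2, w2Rw0, w2Rw1, w2Rw2
Branch closes: p and not p both at w0.
Every branch closes (one shown): unsatisfiable in S5.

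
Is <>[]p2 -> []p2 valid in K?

No, not valid

Tableau for the negation ~(<>[]p2 -> []p2):
1. ~(<>[]p2 -> []p2), w0
2. <>[]p2, w0   [~->-rule on 1]
3. ~[]p2, w0   [~->-rule on 1]
4. []p2, w1   [<>-rule on 2: fresh world w1, w0Rw1]
5. ~p2, w2   [~[]-rule on 3: fresh world w2, w0Rw2]
Accessibility: w0Rw1, w0Rw2
The negation has an open branch (countermodel exists).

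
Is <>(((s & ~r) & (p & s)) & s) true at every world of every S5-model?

Tableau for the negation ~<>(((s & ~r) & (p & s)) & s):
1. ~<>(((s & ~r) & (p & s)) & s), w0
2. ~(((s & ~r) & (p & s)) & s), w0
3. ~s, w0
Accessibility: w0Rw0
The negation has an open branch (countermodel exists).

Not valid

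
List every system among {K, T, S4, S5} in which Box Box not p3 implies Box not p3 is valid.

K-tableau for the negation not (Box Box not p3 implies Box not p3):
1. not (Box Box not p3 implies Box not p3), 0
2. Box Box not p3, 0
3. not Box not p3, 0
4. p3, 1
5. Box not p3, 1
Accessibility: 0R1
Complete open branch: countermodel on a K-frame, so not valid in K.
T-tableau for the negation not (Box Box not p3 implies Box not p3):
1. not (Box Box not p3 implies Box not p3), 0
2. Box Box not p3, 0
3. not Box not p3, 0
4. Box not p3, 0
5. not p3, 0
6. p3, 1
7. Box not p3, 1
8. not p3, 1
Accessibility: 0R0, 0R1, 1R1
Branch closes: p3 and not p3 both at 1.
Every branch closes (one shown): valid in T, hence also in S4, S5 (every theorem of T is a theorem of S4 and S5).

T, S4, S5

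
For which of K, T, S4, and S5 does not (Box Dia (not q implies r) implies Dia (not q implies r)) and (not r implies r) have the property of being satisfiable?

K

K-tableau for the formula:
1. not (Box Dia (not q implies r) implies Dia (not q implies r)) and (not r implies r), u
2. not (Box Dia (not q implies r) implies Dia (not q implies r)), u
3. not r implies r, u
4. Box Dia (not q implies r), u
5. not Dia (not q implies r), u
6. r, u
Complete open branch: satisfiable in K.
T-tableau for the formula:
1. not (Box Dia (not q implies r) implies Dia (not q implies r)) and (not r implies r), u
2. not (Box Dia (not q implies r) implies Dia (not q implies r)), u
3. not r implies r, u
4. Box Dia (not q implies r), u
5. not Dia (not q implies r), u
6. Dia (not q implies r), u
7. not (not q implies r), u
8. not q, u
9. not r, u
10. r, u
Accessibility: uRu
Branch closes: r and not r both at u.
Every branch closes (one shown): unsatisfiable in T, hence also in S4, S5 (every S4/S5-frame is a T-frame).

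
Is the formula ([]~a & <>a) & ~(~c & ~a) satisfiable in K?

1. ([]~a & <>a) & ~(~c & ~a), u
2. []~a & <>a, u
3. ~(~c & ~a), u
4. []~a, u
5. <>a, u
6. a, u
7. a, v
8. ~a, v
Accessibility: uRv
Branch closes: a and ~a both at v.
Every branch closes; the branch above is one of them.

Unsatisfiable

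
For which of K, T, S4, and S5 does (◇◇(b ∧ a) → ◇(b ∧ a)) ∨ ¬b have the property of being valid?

T-tableau for the negation ¬((◇◇(b ∧ a) → ◇(b ∧ a)) ∨ ¬b):
1. ¬((◇◇(b ∧ a) → ◇(b ∧ a)) ∨ ¬b), w0
2. ¬(◇◇(b ∧ a) → ◇(b ∧ a)), w0   [¬∨-rule on 1]
3. b, w0   [¬∨-rule on 1]
4. ◇◇(b ∧ a), w0   [¬→-rule on 2]
5. ¬◇(b ∧ a), w0   [¬→-rule on 2]
6. ¬(b ∧ a), w0   [¬◇-rule on 5 via w0Rw0]
7. ¬a, w0   [¬∧-rule on 6 (branches; this branch)]
8. ◇(b ∧ a), w1   [◇-rule on 4: fresh world w1, w0Rw1]
9. ¬(b ∧ a), w1   [¬◇-rule on 5 via w0Rw1]
10. ¬a, w1   [¬∧-rule on 9 (branches; this branch)]
11. b ∧ a, w2   [◇-rule on 8: fresh world w2, w1Rw2]
12. b, w2   [∧-rule on 11]
13. a, w2   [∧-rule on 11]
Accessibility: w0Rw0, w0Rw1, w1Rw1, w1Rw2, w2Rw2
Complete open branch: countermodel on a T-frame, so not valid in T, nor in K (the same frame is also a K-frame).
S4-tableau for the negation ¬((◇◇(b ∧ a) → ◇(b ∧ a)) ∨ ¬b):
1. ¬((◇◇(b ∧ a) → ◇(b ∧ a)) ∨ ¬b), w0
2. ¬(◇◇(b ∧ a) → ◇(b ∧ a)), w0   [¬∨-rule on 1]
3. b, w0   [¬∨-rule on 1]
4. ◇◇(b ∧ a), w0   [¬→-rule on 2]
5. ¬◇(b ∧ a), w0   [¬→-rule on 2]
6. ¬(b ∧ a), w0   [¬◇-rule on 5 via w0Rw0]
7. ¬a, w0   [¬∧-rule on 6 (branches; this branch)]
8. ◇(b ∧ a), w1   [◇-rule on 4: fresh world w1, w0Rw1]
9. ¬(b ∧ a), w1   [¬◇-rule on 5 via w0Rw1]
10. ¬a, w1   [¬∧-rule on 9 (branches; this branch)]
11. b ∧ a, w2   [◇-rule on 8: fresh world w2, w1Rw2]
12. b, w2   [∧-rule on 11]
13. a, w2   [∧-rule on 11]
14. ¬(b ∧ a), w2   [¬◇-rule on 5 via w0Rw2]
15. ¬a, w2   [¬∧-rule on 14 (branches; this branch)]
Accessibility: w0Rw0, w0Rw1, w0Rw2, w1Rw1, w1Rw2, w2Rw2
Branch closes: a and ¬a both at w2.
Every branch closes (one shown): valid in S4, hence also in S5 (every theorem of S4 is a theorem of S5).

S4, S5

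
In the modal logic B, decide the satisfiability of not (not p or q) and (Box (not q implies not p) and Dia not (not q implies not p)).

No, unsatisfiable

1. not (not p or q) and (Box (not q implies not p) and Dia not (not q implies not p)), u
2. not (not p or q), u
3. Box (not q implies not p) and Dia not (not q implies not p), u
4. p, u
5. not q, u
6. Box (not q implies not p), u
7. Dia not (not q implies not p), u
8. not q implies not p, u
9. not p, u
Accessibility: uRu
Branch closes: p and not p both at u.
(One branch shown.) All branches close.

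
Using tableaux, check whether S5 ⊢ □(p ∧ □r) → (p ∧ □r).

Valid in S5

Tableau for the negation ¬(□(p ∧ □r) → (p ∧ □r)):
1. ¬(□(p ∧ □r) → (p ∧ □r)), 0
2. □(p ∧ □r), 0
3. ¬(p ∧ □r), 0
4. p ∧ □r, 0
5. p, 0
6. □r, 0
7. r, 0
8. ¬□r, 0
9. ¬r, 1
10. p ∧ □r, 1
11. p, 1
12. □r, 1
13. r, 1
Accessibility: 0R0, 0R1, 1R0, 1R1
Branch closes: r and ¬r both at 1.
All branches of the negation close; one closing branch shown above.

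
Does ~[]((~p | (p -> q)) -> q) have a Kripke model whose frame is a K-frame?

1. ~[]((~p | (p -> q)) -> q), u
2. ~((~p | (p -> q)) -> q), v
3. ~p | (p -> q), v
4. ~q, v
5. p -> q, v
6. ~p, v
Accessibility: uRv

Satisfiable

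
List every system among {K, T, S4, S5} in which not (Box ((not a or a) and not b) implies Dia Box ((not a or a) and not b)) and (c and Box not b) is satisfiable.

T-tableau for the formula:
1. not (Box ((not a or a) and not b) implies Dia Box ((not a or a) and not b)) and (c and Box not b), w0
2. not (Box ((not a or a) and not b) implies Dia Box ((not a or a) and not b)), w0
3. c and Box not b, w0
4. Box ((not a or a) and not b), w0
5. not Dia Box ((not a or a) and not b), w0
6. c, w0
7. Box not b, w0
8. (not a or a) and not b, w0
9. not a or a, w0
10. not b, w0
11. not Box ((not a or a) and not b), w0
12. a, w0
13. not ((not a or a) and not b), w1
14. (not a or a) and not b, w1
15. not a or a, w1
16. not b, w1
17. not Box ((not a or a) and not b), w1
18. not (not a or a), w1
19. a, w1
20. not a, w1
Accessibility: w0Rw0, w0Rw1, w1Rw1
Branch closes: a and not a both at w1.
Every branch closes (one shown): unsatisfiable in T, hence also in S4, S5 (every S4/S5-frame is a T-frame).
K-tableau for the formula:
1. not (Box ((not a or a) and not b) implies Dia Box ((not a or a) and not b)) and (c and Box not b), w0
2. not (Box ((not a or a) and not b) implies Dia Box ((not a or a) and not b)), w0
3. c and Box not b, w0
4. Box ((not a or a) and not b), w0
5. not Dia Box ((not a or a) and not b), w0
6. c, w0
7. Box not b, w0
Complete open branch: satisfiable in K.

K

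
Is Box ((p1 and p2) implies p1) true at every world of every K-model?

Valid

Tableau for the negation not Box ((p1 and p2) implies p1):
1. not Box ((p1 and p2) implies p1), w0
2. not ((p1 and p2) implies p1), w1
3. p1 and p2, w1
4. not p1, w1
5. p1, w1
6. p2, w1
Accessibility: w0Rw1
Branch closes: p1 and not p1 both at w1.
All branches of the negation close; one closing branch shown above.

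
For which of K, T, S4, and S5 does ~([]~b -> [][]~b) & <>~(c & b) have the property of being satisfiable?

S4-tableau for the formula:
1. ~([]~b -> [][]~b) & <>~(c & b), u
2. ~([]~b -> [][]~b), u
3. <>~(c & b), u
4. []~b, u
5. ~[][]~b, u
6. ~b, u
7. ~(c & b), v
8. ~b, v
9. ~[]~b, w
10. ~b, w
11. b, x
12. ~b, x
Accessibility: uRu, uRv, uRw, uRx, vRv, wRw, wRx, xRx
Branch closes: b and ~b both at x.
Every branch closes (one shown): unsatisfiable in S4, hence also in S5 (every S5-frame is an S4-frame).
T-tableau for the formula:
1. ~([]~b -> [][]~b) & <>~(c & b), u
2. ~([]~b -> [][]~b), u
3. <>~(c & b), u
4. []~b, u
5. ~[][]~b, u
6. ~b, u
7. ~(c & b), v
8. ~b, v
9. ~[]~b, w
10. ~b, w
11. b, x
Accessibility: uRu, uRv, uRw, vRv, wRw, wRx, xRx
Complete open branch: satisfiable in T, hence also in K (this T-model is also a K-model).

K, T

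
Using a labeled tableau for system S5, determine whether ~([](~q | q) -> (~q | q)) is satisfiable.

1. ~([](~q | q) -> (~q | q)), 0
2. [](~q | q), 0
3. ~(~q | q), 0
4. q, 0
5. ~q, 0
Accessibility: 0R0
Branch closes: q and ~q both at 0.
Every branch closes; the branch above is one of them.

No, unsatisfiable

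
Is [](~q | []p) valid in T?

Tableau for the negation ~[](~q | []p):
1. ~[](~q | []p), u
2. ~(~q | []p), v   [~[]-rule on 1: fresh world v, uRv]
3. q, v   [~|-rule on 2]
4. ~[]p, v   [~|-rule on 2]
5. ~p, w   [~[]-rule on 4: fresh world w, vRw]
Accessibility: uRu, uRv, vRv, vRw, wRw
The negation has an open branch (countermodel exists).

Invalid (countermodel exists)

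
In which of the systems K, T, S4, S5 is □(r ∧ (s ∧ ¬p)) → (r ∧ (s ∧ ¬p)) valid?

T, S4, S5

T-tableau for the negation ¬(□(r ∧ (s ∧ ¬p)) → (r ∧ (s ∧ ¬p))):
1. ¬(□(r ∧ (s ∧ ¬p)) → (r ∧ (s ∧ ¬p))), w0
2. □(r ∧ (s ∧ ¬p)), w0
3. ¬(r ∧ (s ∧ ¬p)), w0
4. r ∧ (s ∧ ¬p), w0
5. r, w0
6. s ∧ ¬p, w0
7. s, w0
8. ¬p, w0
9. ¬(s ∧ ¬p), w0
10. p, w0
Accessibility: w0Rw0
Branch closes: p and ¬p both at w0.
Every branch closes (one shown): valid in T, hence also in S4, S5 (every theorem of T is a theorem of S4 and S5).
K-tableau for the negation ¬(□(r ∧ (s ∧ ¬p)) → (r ∧ (s ∧ ¬p))):
1. ¬(□(r ∧ (s ∧ ¬p)) → (r ∧ (s ∧ ¬p))), w0
2. □(r ∧ (s ∧ ¬p)), w0
3. ¬(r ∧ (s ∧ ¬p)), w0
4. ¬(s ∧ ¬p), w0
5. p, w0
Complete open branch: countermodel on a K-frame, so not valid in K.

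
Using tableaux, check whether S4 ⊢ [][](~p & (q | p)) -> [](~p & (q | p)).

Valid

Tableau for the negation ~([][](~p & (q | p)) -> [](~p & (q | p))):
1. ~([][](~p & (q | p)) -> [](~p & (q | p))), u
2. [][](~p & (q | p)), u
3. ~[](~p & (q | p)), u
4. [](~p & (q | p)), u
5. ~p & (q | p), u
6. ~p, u
7. q | p, u
8. q, u
9. ~(~p & (q | p)), v
10. [](~p & (q | p)), v
11. ~p & (q | p), v
12. ~p, v
13. q | p, v
14. ~(q | p), v
15. ~q, v
16. p, v
Accessibility: uRu, uRv, vRv
Branch closes: p and ~p both at v.
Every branch of the negation's tableau closes; the branch above is one of them.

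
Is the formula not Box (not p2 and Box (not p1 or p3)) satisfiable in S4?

Satisfiable

1. not Box (not p2 and Box (not p1 or p3)), 0
2. not (not p2 and Box (not p1 or p3)), 1   [neg-Box-rule on 1: fresh world 1, 0R1]
3. not Box (not p1 or p3), 1   [neg-and-rule on 2 (branches; this branch)]
4. not (not p1 or p3), 2   [neg-Box-rule on 3: fresh world 2, 1R2]
5. p1, 2   [neg-or-rule on 4]
6. not p3, 2   [neg-or-rule on 4]
Accessibility: 0R0, 0R1, 0R2, 1R1, 1R2, 2R2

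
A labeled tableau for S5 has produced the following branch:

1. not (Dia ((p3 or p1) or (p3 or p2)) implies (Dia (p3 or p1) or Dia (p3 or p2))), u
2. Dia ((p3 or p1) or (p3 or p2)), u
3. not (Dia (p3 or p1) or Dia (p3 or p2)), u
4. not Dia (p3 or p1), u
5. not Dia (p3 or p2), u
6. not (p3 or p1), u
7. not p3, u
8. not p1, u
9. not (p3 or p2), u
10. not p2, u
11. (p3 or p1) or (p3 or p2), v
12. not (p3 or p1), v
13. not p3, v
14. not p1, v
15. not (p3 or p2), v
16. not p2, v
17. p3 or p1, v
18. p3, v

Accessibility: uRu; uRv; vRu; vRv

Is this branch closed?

Both p3 and not p3 appear at v.

Yes, closed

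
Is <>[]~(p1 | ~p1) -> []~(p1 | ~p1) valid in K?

Invalid (countermodel exists)

Tableau for the negation ~(<>[]~(p1 | ~p1) -> []~(p1 | ~p1)):
1. ~(<>[]~(p1 | ~p1) -> []~(p1 | ~p1)), u
2. <>[]~(p1 | ~p1), u
3. ~[]~(p1 | ~p1), u
4. []~(p1 | ~p1), v
5. p1 | ~p1, w
6. ~p1, w
Accessibility: uRv, uRw
The negation has an open branch (countermodel exists).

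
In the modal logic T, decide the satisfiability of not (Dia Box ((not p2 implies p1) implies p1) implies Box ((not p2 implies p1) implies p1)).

Satisfiable (open branch found)

1. not (Dia Box ((not p2 implies p1) implies p1) implies Box ((not p2 implies p1) implies p1)), u
2. Dia Box ((not p2 implies p1) implies p1), u
3. not Box ((not p2 implies p1) implies p1), u
4. Box ((not p2 implies p1) implies p1), v
5. (not p2 implies p1) implies p1, v
6. p1, v
7. not ((not p2 implies p1) implies p1), w
8. not p2 implies p1, w
9. not p1, w
10. p2, w
Accessibility: uRu, uRv, uRw, vRv, wRw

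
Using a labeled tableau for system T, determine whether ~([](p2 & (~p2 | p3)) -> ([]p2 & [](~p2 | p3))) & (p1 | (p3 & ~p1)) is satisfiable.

Unsatisfiable (every branch closes)

1. ~([](p2 & (~p2 | p3)) -> ([]p2 & [](~p2 | p3))) & (p1 | (p3 & ~p1)), w0
2. ~([](p2 & (~p2 | p3)) -> ([]p2 & [](~p2 | p3))), w0
3. p1 | (p3 & ~p1), w0
4. [](p2 & (~p2 | p3)), w0
5. ~([]p2 & [](~p2 | p3)), w0
6. p2 & (~p2 | p3), w0
7. p2, w0
8. ~p2 | p3, w0
9. p3 & ~p1, w0
10. p3, w0
11. ~p1, w0
12. ~[](~p2 | p3), w0
13. ~(~p2 | p3), w1
14. p2, w1
15. ~p3, w1
16. p2 & (~p2 | p3), w1
17. ~p2 | p3, w1
18. p3, w1
Accessibility: w0Rw0, w0Rw1, w1Rw1
Branch closes: p3 and ~p3 both at w1.
(One branch shown.) All branches close.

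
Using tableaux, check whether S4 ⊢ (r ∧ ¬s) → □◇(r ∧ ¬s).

No, not valid

Tableau for the negation ¬((r ∧ ¬s) → □◇(r ∧ ¬s)):
1. ¬((r ∧ ¬s) → □◇(r ∧ ¬s)), u
2. r ∧ ¬s, u   [¬→-rule on 1]
3. ¬□◇(r ∧ ¬s), u   [¬→-rule on 1]
4. r, u   [∧-rule on 2]
5. ¬s, u   [∧-rule on 2]
6. ¬◇(r ∧ ¬s), v   [¬□-rule on 3: fresh world v, uRv]
7. ¬(r ∧ ¬s), v   [¬◇-rule on 6 via vRv]
8. s, v   [¬∧-rule on 7 (branches; this branch)]
Accessibility: uRu, uRv, vRv
The negation has an open branch (countermodel exists).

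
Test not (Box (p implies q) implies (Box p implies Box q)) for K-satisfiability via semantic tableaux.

1. not (Box (p implies q) implies (Box p implies Box q)), u
2. Box (p implies q), u
3. not (Box p implies Box q), u
4. Box p, u
5. not Box q, u
6. not q, v
7. p implies q, v
8. p, v
9. q, v
Accessibility: uRv
Branch closes: q and not q both at v.
Every branch closes; the branch above is one of them.

Unsatisfiable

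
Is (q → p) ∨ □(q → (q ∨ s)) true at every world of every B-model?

Tableau for the negation ¬((q → p) ∨ □(q → (q ∨ s))):
1. ¬((q → p) ∨ □(q → (q ∨ s))), w0
2. ¬(q → p), w0
3. ¬□(q → (q ∨ s)), w0
4. q, w0
5. ¬p, w0
6. ¬(q → (q ∨ s)), w1
7. q, w1
8. ¬(q ∨ s), w1
9. ¬q, w1
10. ¬s, w1
Accessibility: w0Rw0, w0Rw1, w1Rw0, w1Rw1
Branch closes: q and ¬q both at w1.
All branches of the negation close; one closing branch shown above.

Yes, valid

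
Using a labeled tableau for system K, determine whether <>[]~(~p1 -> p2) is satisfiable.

Satisfiable

1. <>[]~(~p1 -> p2), w0
2. []~(~p1 -> p2), w1
Accessibility: w0Rw1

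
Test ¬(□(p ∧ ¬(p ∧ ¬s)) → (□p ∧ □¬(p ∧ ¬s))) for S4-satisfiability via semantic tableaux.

1. ¬(□(p ∧ ¬(p ∧ ¬s)) → (□p ∧ □¬(p ∧ ¬s))), w0
2. □(p ∧ ¬(p ∧ ¬s)), w0
3. ¬(□p ∧ □¬(p ∧ ¬s)), w0
4. p ∧ ¬(p ∧ ¬s), w0
5. p, w0
6. ¬(p ∧ ¬s), w0
7. ¬□¬(p ∧ ¬s), w0
8. s, w0
9. p ∧ ¬s, w1
10. p, w1
11. ¬s, w1
12. p ∧ ¬(p ∧ ¬s), w1
13. ¬(p ∧ ¬s), w1
14. s, w1
Accessibility: w0Rw0, w0Rw1, w1Rw1
Branch closes: s and ¬s both at w1.
Every branch closes; the branch above is one of them.

No, unsatisfiable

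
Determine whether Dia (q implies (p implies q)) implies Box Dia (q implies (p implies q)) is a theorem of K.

Tableau for the negation not (Dia (q implies (p implies q)) implies Box Dia (q implies (p implies q))):
1. not (Dia (q implies (p implies q)) implies Box Dia (q implies (p implies q))), u
2. Dia (q implies (p implies q)), u
3. not Box Dia (q implies (p implies q)), u
4. q implies (p implies q), v
5. p implies q, v
6. q, v
7. not Dia (q implies (p implies q)), w
Accessibility: uRv, uRw
The negation has an open branch (countermodel exists).

Not valid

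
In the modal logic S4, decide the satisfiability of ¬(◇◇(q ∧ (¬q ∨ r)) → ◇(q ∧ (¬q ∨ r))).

Unsatisfiable

1. ¬(◇◇(q ∧ (¬q ∨ r)) → ◇(q ∧ (¬q ∨ r))), 0
2. ◇◇(q ∧ (¬q ∨ r)), 0
3. ¬◇(q ∧ (¬q ∨ r)), 0
4. ¬(q ∧ (¬q ∨ r)), 0
5. ¬(¬q ∨ r), 0
6. q, 0
7. ¬r, 0
8. ◇(q ∧ (¬q ∨ r)), 1
9. ¬(q ∧ (¬q ∨ r)), 1
10. ¬(¬q ∨ r), 1
11. q, 1
12. ¬r, 1
13. q ∧ (¬q ∨ r), 2
14. q, 2
15. ¬q ∨ r, 2
16. ¬(q ∧ (¬q ∨ r)), 2
17. r, 2
18. ¬(¬q ∨ r), 2
19. ¬r, 2
Accessibility: 0R0, 0R1, 0R2, 1R1, 1R2, 2R2
Branch closes: r and ¬r both at 2.
(One branch shown.) All branches close.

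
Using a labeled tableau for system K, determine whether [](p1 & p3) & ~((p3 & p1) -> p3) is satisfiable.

1. [](p1 & p3) & ~((p3 & p1) -> p3), u
2. [](p1 & p3), u   [&-rule on 1]
3. ~((p3 & p1) -> p3), u   [&-rule on 1]
4. p3 & p1, u   [~->-rule on 3]
5. ~p3, u   [~->-rule on 3]
6. p3, u   [&-rule on 4]
7. p1, u   [&-rule on 4]
Branch closes: p3 and ~p3 both at u.
All branches of the tableau close; one closing branch shown above.

No, unsatisfiable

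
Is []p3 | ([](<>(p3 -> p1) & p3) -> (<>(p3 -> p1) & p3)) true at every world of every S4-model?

Tableau for the negation ~([]p3 | ([](<>(p3 -> p1) & p3) -> (<>(p3 -> p1) & p3))):
1. ~([]p3 | ([](<>(p3 -> p1) & p3) -> (<>(p3 -> p1) & p3))), 0
2. ~[]p3, 0
3. ~([](<>(p3 -> p1) & p3) -> (<>(p3 -> p1) & p3)), 0
4. [](<>(p3 -> p1) & p3), 0
5. ~(<>(p3 -> p1) & p3), 0
6. <>(p3 -> p1) & p3, 0
7. <>(p3 -> p1), 0
8. p3, 0
9. ~<>(p3 -> p1), 0
10. ~(p3 -> p1), 0
11. ~p1, 0
12. ~p3, 1
13. <>(p3 -> p1) & p3, 1
14. <>(p3 -> p1), 1
15. p3, 1
Accessibility: 0R0, 0R1, 1R1
Branch closes: p3 and ~p3 both at 1.
All branches of the negation close; one closing branch shown above.

Yes, valid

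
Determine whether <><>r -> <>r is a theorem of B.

Not valid

Tableau for the negation ~(<><>r -> <>r):
1. ~(<><>r -> <>r), w0
2. <><>r, w0   [~->-rule on 1]
3. ~<>r, w0   [~->-rule on 1]
4. ~r, w0   [~<>-rule on 3 via w0Rw0]
5. <>r, w1   [<>-rule on 2: fresh world w1, w0Rw1]
6. ~r, w1   [~<>-rule on 3 via w0Rw1]
7. r, w2   [<>-rule on 5: fresh world w2, w1Rw2]
Accessibility: w0Rw0, w0Rw1, w1Rw0, w1Rw1, w1Rw2, w2Rw1, w2Rw2
The negation has an open branch (countermodel exists).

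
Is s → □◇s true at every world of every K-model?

Tableau for the negation ¬(s → □◇s):
1. ¬(s → □◇s), w0
2. s, w0   [¬→-rule on 1]
3. ¬□◇s, w0   [¬→-rule on 1]
4. ¬◇s, w1   [¬□-rule on 3: fresh world w1, w0Rw1]
Accessibility: w0Rw1
The negation has an open branch (countermodel exists).

No, not valid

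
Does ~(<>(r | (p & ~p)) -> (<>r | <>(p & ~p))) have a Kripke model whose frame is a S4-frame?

1. ~(<>(r | (p & ~p)) -> (<>r | <>(p & ~p))), u
2. <>(r | (p & ~p)), u
3. ~(<>r | <>(p & ~p)), u
4. ~<>r, u
5. ~<>(p & ~p), u
6. ~r, u
7. ~(p & ~p), u
8. p, u
9. r | (p & ~p), v
10. ~r, v
11. ~(p & ~p), v
12. p & ~p, v
13. p, v
14. ~p, v
Accessibility: uRu, uRv, vRv
Branch closes: p and ~p both at v.
Every branch closes; the branch above is one of them.

Unsatisfiable (every branch closes)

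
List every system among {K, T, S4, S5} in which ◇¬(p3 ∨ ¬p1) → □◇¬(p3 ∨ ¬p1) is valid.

S5

S4-tableau for the negation ¬(◇¬(p3 ∨ ¬p1) → □◇¬(p3 ∨ ¬p1)):
1. ¬(◇¬(p3 ∨ ¬p1) → □◇¬(p3 ∨ ¬p1)), u
2. ◇¬(p3 ∨ ¬p1), u   [¬→-rule on 1]
3. ¬□◇¬(p3 ∨ ¬p1), u   [¬→-rule on 1]
4. ¬(p3 ∨ ¬p1), v   [◇-rule on 2: fresh world v, uRv]
5. ¬p3, v   [¬∨-rule on 4]
6. p1, v   [¬∨-rule on 4]
7. ¬◇¬(p3 ∨ ¬p1), w   [¬□-rule on 3: fresh world w, uRw]
8. p3 ∨ ¬p1, w   [¬◇-rule on 7 via wRw]
9. ¬p1, w   [∨-rule on 8 (branches; this branch)]
Accessibility: uRu, uRv, uRw, vRv, wRw
Complete open branch: countermodel on an S4-frame, so not valid in S4, nor in K, T (the same frame is also a K-frame and a T-frame).
S5-tableau for the negation ¬(◇¬(p3 ∨ ¬p1) → □◇¬(p3 ∨ ¬p1)):
1. ¬(◇¬(p3 ∨ ¬p1) → □◇¬(p3 ∨ ¬p1)), u
2. ◇¬(p3 ∨ ¬p1), u   [¬→-rule on 1]
3. ¬□◇¬(p3 ∨ ¬p1), u   [¬→-rule on 1]
4. ¬(p3 ∨ ¬p1), v   [◇-rule on 2: fresh world v, uRv]
5. ¬p3, v   [¬∨-rule on 4]
6. p1, v   [¬∨-rule on 4]
7. ¬◇¬(p3 ∨ ¬p1), w   [¬□-rule on 3: fresh world w, uRw]
8. p3 ∨ ¬p1, u   [¬◇-rule on 7 via wRu]
9. p3 ∨ ¬p1, v   [¬◇-rule on 7 via wRv]
10. p3 ∨ ¬p1, w   [¬◇-rule on 7 via wRw]
11. ¬p1, u   [∨-rule on 8 (branches; this branch)]
12. ¬p1, v   [∨-rule on 9 (branches; this branch)]
Accessibility: uRu, uRv, uRw, vRu, vRv, vRw, wRu, wRv, wRw
Branch closes: p1 and ¬p1 both at v.
Every branch closes (one shown): valid in S5.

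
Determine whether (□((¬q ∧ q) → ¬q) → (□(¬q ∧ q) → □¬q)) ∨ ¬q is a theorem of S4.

Tableau for the negation ¬((□((¬q ∧ q) → ¬q) → (□(¬q ∧ q) → □¬q)) ∨ ¬q):
1. ¬((□((¬q ∧ q) → ¬q) → (□(¬q ∧ q) → □¬q)) ∨ ¬q), u
2. ¬(□((¬q ∧ q) → ¬q) → (□(¬q ∧ q) → □¬q)), u   [¬∨-rule on 1]
3. q, u   [¬∨-rule on 1]
4. □((¬q ∧ q) → ¬q), u   [¬→-rule on 2]
5. ¬(□(¬q ∧ q) → □¬q), u   [¬→-rule on 2]
6. □(¬q ∧ q), u   [¬→-rule on 5]
7. ¬□¬q, u   [¬→-rule on 5]
8. (¬q ∧ q) → ¬q, u   [□-rule on 4 via uRu]
9. ¬q ∧ q, u   [□-rule on 6 via uRu]
10. ¬q, u   [∧-rule on 9]
Accessibility: uRu
Branch closes: q and ¬q both at u.
Every branch of the negation's tableau closes; the branch above is one of them.

Valid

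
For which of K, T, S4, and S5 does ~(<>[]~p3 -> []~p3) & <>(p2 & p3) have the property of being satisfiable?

K, T, S4

S5-tableau for the formula:
1. ~(<>[]~p3 -> []~p3) & <>(p2 & p3), w0
2. ~(<>[]~p3 -> []~p3), w0   [&-rule on 1]
3. <>(p2 & p3), w0   [&-rule on 1]
4. <>[]~p3, w0   [~->-rule on 2]
5. ~[]~p3, w0   [~->-rule on 2]
6. p2 & p3, w1   [<>-rule on 3: fresh world w1, w0Rw1]
7. p2, w1   [&-rule on 6]
8. p3, w1   [&-rule on 6]
9. []~p3, w2   [<>-rule on 4: fresh world w2, w0Rw2]
10. ~p3, w0   [[]-rule on 9 via w2Rw0]
11. ~p3, w1   [[]-rule on 9 via w2Rw1]
Accessibility: w0Rw0, w0Rw1, w0Rw2, w1Rw0, w1Rw1, w1Rw2, w2Rw0, w2Rw1, w2Rw2
Branch closes: p3 and ~p3 both at w1.
Every branch closes (one shown): unsatisfiable in S5.
S4-tableau for the formula:
1. ~(<>[]~p3 -> []~p3) & <>(p2 & p3), w0
2. ~(<>[]~p3 -> []~p3), w0   [&-rule on 1]
3. <>(p2 & p3), w0   [&-rule on 1]
4. <>[]~p3, w0   [~->-rule on 2]
5. ~[]~p3, w0   [~->-rule on 2]
6. p2 & p3, w1   [<>-rule on 3: fresh world w1, w0Rw1]
7. p2, w1   [&-rule on 6]
8. p3, w1   [&-rule on 6]
9. []~p3, w2   [<>-rule on 4: fresh world w2, w0Rw2]
10. ~p3, w2   [[]-rule on 9 via w2Rw2]
11. p3, w3   [~[]-rule on 5: fresh world w3, w0Rw3]
Accessibility: w0Rw0, w0Rw1, w0Rw2, w0Rw3, w1Rw1, w2Rw2, w3Rw3
Complete open branch: satisfiable in S4, hence also in K, T (this S4-model is also a K-model and a T-model).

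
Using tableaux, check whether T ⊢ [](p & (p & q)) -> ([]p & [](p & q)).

Tableau for the negation ~([](p & (p & q)) -> ([]p & [](p & q))):
1. ~([](p & (p & q)) -> ([]p & [](p & q))), u
2. [](p & (p & q)), u
3. ~([]p & [](p & q)), u
4. p & (p & q), u
5. p, u
6. p & q, u
7. q, u
8. ~[](p & q), u
9. ~(p & q), v
10. p & (p & q), v
11. p, v
12. p & q, v
13. q, v
14. ~q, v
Accessibility: uRu, uRv, vRv
Branch closes: q and ~q both at v.
Every branch of the negation's tableau closes; the branch above is one of them.

Valid in T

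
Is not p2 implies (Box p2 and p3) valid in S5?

No, not valid

Tableau for the negation not (not p2 implies (Box p2 and p3)):
1. not (not p2 implies (Box p2 and p3)), u
2. not p2, u   [neg-implies-rule on 1]
3. not (Box p2 and p3), u   [neg-implies-rule on 1]
4. not p3, u   [neg-and-rule on 3 (branches; this branch)]
Accessibility: uRu
The negation has an open branch (countermodel exists).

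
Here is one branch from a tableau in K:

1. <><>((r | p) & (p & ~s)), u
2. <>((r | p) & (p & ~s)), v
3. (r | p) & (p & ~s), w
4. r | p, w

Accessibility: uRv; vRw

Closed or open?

No, open

No world carries both an atom and its negation.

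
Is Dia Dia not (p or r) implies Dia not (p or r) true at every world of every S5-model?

Valid

Tableau for the negation not (Dia Dia not (p or r) implies Dia not (p or r)):
1. not (Dia Dia not (p or r) implies Dia not (p or r)), u
2. Dia Dia not (p or r), u   [neg-implies-rule on 1]
3. not Dia not (p or r), u   [neg-implies-rule on 1]
4. p or r, u   [neg-Dia-rule on 3 via uRu]
5. r, u   [or-rule on 4 (branches; this branch)]
6. Dia not (p or r), v   [Dia-rule on 2: fresh world v, uRv]
7. p or r, v   [neg-Dia-rule on 3 via uRv]
8. r, v   [or-rule on 7 (branches; this branch)]
9. not (p or r), w   [Dia-rule on 6: fresh world w, vRw]
10. not p, w   [neg-or-rule on 9]
11. not r, w   [neg-or-rule on 9]
12. p or r, w   [neg-Dia-rule on 3 via uRw]
13. r, w   [or-rule on 12 (branches; this branch)]
Accessibility: uRu, uRv, uRw, vRu, vRv, vRw, wRu, wRv, wRw
Branch closes: r and not r both at w.
All branches of the negation close; one closing branch shown above.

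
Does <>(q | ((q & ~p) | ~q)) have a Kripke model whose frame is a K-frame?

Yes, satisfiable

1. <>(q | ((q & ~p) | ~q)), 0
2. q | ((q & ~p) | ~q), 1
3. (q & ~p) | ~q, 1
4. ~q, 1
Accessibility: 0R1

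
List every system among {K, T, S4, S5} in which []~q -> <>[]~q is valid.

T, S4, S5

T-tableau for the negation ~([]~q -> <>[]~q):
1. ~([]~q -> <>[]~q), u
2. []~q, u   [~->-rule on 1]
3. ~<>[]~q, u   [~->-rule on 1]
4. ~q, u   [[]-rule on 2 via uRu]
5. ~[]~q, u   [~<>-rule on 3 via uRu]
6. q, v   [~[]-rule on 5: fresh world v, uRv]
7. ~q, v   [[]-rule on 2 via uRv]
Accessibility: uRu, uRv, vRv
Branch closes: q and ~q both at v.
Every branch closes (one shown): valid in T, hence also in S4, S5 (every theorem of T is a theorem of S4 and S5).
K-tableau for the negation ~([]~q -> <>[]~q):
1. ~([]~q -> <>[]~q), u
2. []~q, u   [~->-rule on 1]
3. ~<>[]~q, u   [~->-rule on 1]
Complete open branch: countermodel on a K-frame, so not valid in K.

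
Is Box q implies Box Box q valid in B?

No, not valid

Tableau for the negation not (Box q implies Box Box q):
1. not (Box q implies Box Box q), u
2. Box q, u
3. not Box Box q, u
4. q, u
5. not Box q, v
6. q, v
7. not q, w
Accessibility: uRu, uRv, vRu, vRv, vRw, wRv, wRw
The negation has an open branch (countermodel exists).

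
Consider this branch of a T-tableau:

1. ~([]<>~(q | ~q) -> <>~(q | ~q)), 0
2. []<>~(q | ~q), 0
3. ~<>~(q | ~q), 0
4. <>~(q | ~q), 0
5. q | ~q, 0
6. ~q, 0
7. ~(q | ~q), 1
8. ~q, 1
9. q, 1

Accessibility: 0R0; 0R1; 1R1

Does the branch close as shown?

Both q and ~q appear at 1.

Yes, closed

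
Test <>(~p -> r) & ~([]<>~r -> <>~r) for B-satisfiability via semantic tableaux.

1. <>(~p -> r) & ~([]<>~r -> <>~r), u
2. <>(~p -> r), u
3. ~([]<>~r -> <>~r), u
4. []<>~r, u
5. ~<>~r, u
6. <>~r, u
7. r, u
8. ~p -> r, v
9. <>~r, v
10. r, v
11. ~r, w
12. <>~r, w
13. r, w
Accessibility: uRu, uRv, uRw, vRu, vRv, wRu, wRw
Branch closes: r and ~r both at w.
All branches of the tableau close; one closing branch shown above.

Unsatisfiable (every branch closes)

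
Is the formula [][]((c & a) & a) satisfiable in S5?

Satisfiable

1. [][]((c & a) & a), u
2. []((c & a) & a), u
3. (c & a) & a, u
4. c & a, u
5. a, u
6. c, u
Accessibility: uRu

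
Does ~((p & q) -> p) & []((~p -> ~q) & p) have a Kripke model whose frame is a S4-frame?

1. ~((p & q) -> p) & []((~p -> ~q) & p), w0
2. ~((p & q) -> p), w0
3. []((~p -> ~q) & p), w0
4. p & q, w0
5. ~p, w0
6. p, w0
7. q, w0
Accessibility: w0Rw0
Branch closes: p and ~p both at w0.
Every branch closes; the branch above is one of them.

No, unsatisfiable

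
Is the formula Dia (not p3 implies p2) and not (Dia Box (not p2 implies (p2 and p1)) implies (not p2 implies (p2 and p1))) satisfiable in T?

1. Dia (not p3 implies p2) and not (Dia Box (not p2 implies (p2 and p1)) implies (not p2 implies (p2 and p1))), 0
2. Dia (not p3 implies p2), 0   [and-rule on 1]
3. not (Dia Box (not p2 implies (p2 and p1)) implies (not p2 implies (p2 and p1))), 0   [and-rule on 1]
4. Dia Box (not p2 implies (p2 and p1)), 0   [neg-implies-rule on 3]
5. not (not p2 implies (p2 and p1)), 0   [neg-implies-rule on 3]
6. not p2, 0   [neg-implies-rule on 5]
7. not (p2 and p1), 0   [neg-implies-rule on 5]
8. not p1, 0   [neg-and-rule on 7 (branches; this branch)]
9. not p3 implies p2, 1   [Dia-rule on 2: fresh world 1, 0R1]
10. p2, 1   [implies-rule on 9 (branches; this branch)]
11. Box (not p2 implies (p2 and p1)), 2   [Dia-rule on 4: fresh world 2, 0R2]
12. not p2 implies (p2 and p1), 2   [Box-rule on 11 via 2R2]
13. p2 and p1, 2   [implies-rule on 12 (branches; this branch)]
14. p2, 2   [and-rule on 13]
15. p1, 2   [and-rule on 13]
Accessibility: 0R0, 0R1, 0R2, 1R1, 2R2

Satisfiable (open branch found)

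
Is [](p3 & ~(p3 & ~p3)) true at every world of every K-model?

Invalid (countermodel exists)

Tableau for the negation ~[](p3 & ~(p3 & ~p3)):
1. ~[](p3 & ~(p3 & ~p3)), 0
2. ~(p3 & ~(p3 & ~p3)), 1
3. ~p3, 1
Accessibility: 0R1
The negation has an open branch (countermodel exists).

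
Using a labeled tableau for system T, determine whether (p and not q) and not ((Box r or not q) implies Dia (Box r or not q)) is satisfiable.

1. (p and not q) and not ((Box r or not q) implies Dia (Box r or not q)), u
2. p and not q, u
3. not ((Box r or not q) implies Dia (Box r or not q)), u
4. p, u
5. not q, u
6. Box r or not q, u
7. not Dia (Box r or not q), u
8. not (Box r or not q), u
9. not Box r, u
10. q, u
Accessibility: uRu
Branch closes: q and not q both at u.
All branches of the tableau close; one closing branch shown above.

No, unsatisfiable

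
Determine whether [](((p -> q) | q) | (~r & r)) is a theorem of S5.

Tableau for the negation ~[](((p -> q) | q) | (~r & r)):
1. ~[](((p -> q) | q) | (~r & r)), w0
2. ~(((p -> q) | q) | (~r & r)), w1   [~[]-rule on 1: fresh world w1, w0Rw1]
3. ~((p -> q) | q), w1   [~|-rule on 2]
4. ~(~r & r), w1   [~|-rule on 2]
5. ~(p -> q), w1   [~|-rule on 3]
6. ~q, w1   [~|-rule on 3]
7. p, w1   [~->-rule on 5]
8. ~r, w1   [~&-rule on 4 (branches; this branch)]
Accessibility: w0Rw0, w0Rw1, w1Rw0, w1Rw1
The negation has an open branch (countermodel exists).

No, not valid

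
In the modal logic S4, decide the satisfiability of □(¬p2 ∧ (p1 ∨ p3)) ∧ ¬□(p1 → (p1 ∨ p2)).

1. □(¬p2 ∧ (p1 ∨ p3)) ∧ ¬□(p1 → (p1 ∨ p2)), 0
2. □(¬p2 ∧ (p1 ∨ p3)), 0
3. ¬□(p1 → (p1 ∨ p2)), 0
4. ¬p2 ∧ (p1 ∨ p3), 0
5. ¬p2, 0
6. p1 ∨ p3, 0
7. p3, 0
8. ¬(p1 → (p1 ∨ p2)), 1
9. p1, 1
10. ¬(p1 ∨ p2), 1
11. ¬p1, 1
12. ¬p2, 1
Accessibility: 0R0, 0R1, 1R1
Branch closes: p1 and ¬p1 both at 1.
All branches of the tableau close; one closing branch shown above.

Unsatisfiable (every branch closes)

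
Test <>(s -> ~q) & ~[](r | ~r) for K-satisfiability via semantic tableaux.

No, unsatisfiable

1. <>(s -> ~q) & ~[](r | ~r), u
2. <>(s -> ~q), u   [&-rule on 1]
3. ~[](r | ~r), u   [&-rule on 1]
4. s -> ~q, v   [<>-rule on 2: fresh world v, uRv]
5. ~q, v   [->-rule on 4 (branches; this branch)]
6. ~(r | ~r), w   [~[]-rule on 3: fresh world w, uRw]
7. ~r, w   [~|-rule on 6]
8. r, w   [~|-rule on 6]
Accessibility: uRv, uRw
Branch closes: r and ~r both at w.
(One branch shown.) All branches close.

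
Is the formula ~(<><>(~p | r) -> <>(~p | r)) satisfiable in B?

1. ~(<><>(~p | r) -> <>(~p | r)), u
2. <><>(~p | r), u
3. ~<>(~p | r), u
4. ~(~p | r), u
5. p, u
6. ~r, u
7. <>(~p | r), v
8. ~(~p | r), v
9. p, v
10. ~r, v
11. ~p | r, w
12. r, w
Accessibility: uRu, uRv, vRu, vRv, vRw, wRv, wRw

Yes, satisfiable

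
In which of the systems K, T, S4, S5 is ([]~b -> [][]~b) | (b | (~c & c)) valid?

S4-tableau for the negation ~(([]~b -> [][]~b) | (b | (~c & c))):
1. ~(([]~b -> [][]~b) | (b | (~c & c))), 0
2. ~([]~b -> [][]~b), 0
3. ~(b | (~c & c)), 0
4. []~b, 0
5. ~[][]~b, 0
6. ~b, 0
7. ~(~c & c), 0
8. ~c, 0
9. ~[]~b, 1
10. ~b, 1
11. b, 2
12. ~b, 2
Accessibility: 0R0, 0R1, 0R2, 1R1, 1R2, 2R2
Branch closes: b and ~b both at 2.
Every branch closes (one shown): valid in S4, hence also in S5 (every theorem of S4 is a theorem of S5).
T-tableau for the negation ~(([]~b -> [][]~b) | (b | (~c & c))):
1. ~(([]~b -> [][]~b) | (b | (~c & c))), 0
2. ~([]~b -> [][]~b), 0
3. ~(b | (~c & c)), 0
4. []~b, 0
5. ~[][]~b, 0
6. ~b, 0
7. ~(~c & c), 0
8. ~c, 0
9. ~[]~b, 1
10. ~b, 1
11. b, 2
Accessibility: 0R0, 0R1, 1R1, 1R2, 2R2
Complete open branch: countermodel on a T-frame, so not valid in T, nor in K (the same frame is also a K-frame).

S4, S5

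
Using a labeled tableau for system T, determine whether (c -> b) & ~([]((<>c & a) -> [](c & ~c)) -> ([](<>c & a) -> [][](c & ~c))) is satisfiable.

Unsatisfiable (every branch closes)

1. (c -> b) & ~([]((<>c & a) -> [](c & ~c)) -> ([](<>c & a) -> [][](c & ~c))), w0
2. c -> b, w0
3. ~([]((<>c & a) -> [](c & ~c)) -> ([](<>c & a) -> [][](c & ~c))), w0
4. []((<>c & a) -> [](c & ~c)), w0
5. ~([](<>c & a) -> [][](c & ~c)), w0
6. [](<>c & a), w0
7. ~[][](c & ~c), w0
8. (<>c & a) -> [](c & ~c), w0
9. <>c & a, w0
10. <>c, w0
11. a, w0
12. b, w0
13. ~(<>c & a), w0
14. ~<>c, w0
15. ~c, w0
16. ~[](c & ~c), w1
17. (<>c & a) -> [](c & ~c), w1
18. <>c & a, w1
19. <>c, w1
20. a, w1
21. ~c, w1
22. ~(<>c & a), w1
23. ~<>c, w1
24. c, w2
25. (<>c & a) -> [](c & ~c), w2
26. <>c & a, w2
27. <>c, w2
28. a, w2
29. ~c, w2
Accessibility: w0Rw0, w0Rw1, w0Rw2, w1Rw1, w2Rw2
Branch closes: c and ~c both at w2.
(One branch shown.) All branches close.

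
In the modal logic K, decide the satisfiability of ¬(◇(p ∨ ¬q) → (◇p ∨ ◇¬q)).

1. ¬(◇(p ∨ ¬q) → (◇p ∨ ◇¬q)), w0
2. ◇(p ∨ ¬q), w0
3. ¬(◇p ∨ ◇¬q), w0
4. ¬◇p, w0
5. ¬◇¬q, w0
6. p ∨ ¬q, w1
7. ¬p, w1
8. q, w1
9. ¬q, w1
Accessibility: w0Rw1
Branch closes: q and ¬q both at w1.
(One branch shown.) All branches close.

Unsatisfiable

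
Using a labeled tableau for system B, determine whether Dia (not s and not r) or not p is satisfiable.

1. Dia (not s and not r) or not p, w0
2. not p, w0
Accessibility: w0Rw0

Yes, satisfiable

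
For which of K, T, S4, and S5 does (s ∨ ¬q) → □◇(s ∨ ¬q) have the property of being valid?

S5

S5-tableau for the negation ¬((s ∨ ¬q) → □◇(s ∨ ¬q)):
1. ¬((s ∨ ¬q) → □◇(s ∨ ¬q)), w0
2. s ∨ ¬q, w0
3. ¬□◇(s ∨ ¬q), w0
4. ¬q, w0
5. ¬◇(s ∨ ¬q), w1
6. ¬(s ∨ ¬q), w0
7. ¬s, w0
8. q, w0
Accessibility: w0Rw0, w0Rw1, w1Rw0, w1Rw1
Branch closes: q and ¬q both at w0.
Every branch closes (one shown): valid in S5.
S4-tableau for the negation ¬((s ∨ ¬q) → □◇(s ∨ ¬q)):
1. ¬((s ∨ ¬q) → □◇(s ∨ ¬q)), w0
2. s ∨ ¬q, w0
3. ¬□◇(s ∨ ¬q), w0
4. ¬q, w0
5. ¬◇(s ∨ ¬q), w1
6. ¬(s ∨ ¬q), w1
7. ¬s, w1
8. q, w1
Accessibility: w0Rw0, w0Rw1, w1Rw1
Complete open branch: countermodel on an S4-frame, so not valid in S4, nor in K, T (the same frame is also a K-frame and a T-frame).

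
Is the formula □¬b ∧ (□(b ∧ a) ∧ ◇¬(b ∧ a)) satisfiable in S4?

1. □¬b ∧ (□(b ∧ a) ∧ ◇¬(b ∧ a)), 0
2. □¬b, 0
3. □(b ∧ a) ∧ ◇¬(b ∧ a), 0
4. □(b ∧ a), 0
5. ◇¬(b ∧ a), 0
6. ¬b, 0
7. b ∧ a, 0
8. b, 0
9. a, 0
Accessibility: 0R0
Branch closes: b and ¬b both at 0.
(One branch shown.) All branches close.

Unsatisfiable (every branch closes)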